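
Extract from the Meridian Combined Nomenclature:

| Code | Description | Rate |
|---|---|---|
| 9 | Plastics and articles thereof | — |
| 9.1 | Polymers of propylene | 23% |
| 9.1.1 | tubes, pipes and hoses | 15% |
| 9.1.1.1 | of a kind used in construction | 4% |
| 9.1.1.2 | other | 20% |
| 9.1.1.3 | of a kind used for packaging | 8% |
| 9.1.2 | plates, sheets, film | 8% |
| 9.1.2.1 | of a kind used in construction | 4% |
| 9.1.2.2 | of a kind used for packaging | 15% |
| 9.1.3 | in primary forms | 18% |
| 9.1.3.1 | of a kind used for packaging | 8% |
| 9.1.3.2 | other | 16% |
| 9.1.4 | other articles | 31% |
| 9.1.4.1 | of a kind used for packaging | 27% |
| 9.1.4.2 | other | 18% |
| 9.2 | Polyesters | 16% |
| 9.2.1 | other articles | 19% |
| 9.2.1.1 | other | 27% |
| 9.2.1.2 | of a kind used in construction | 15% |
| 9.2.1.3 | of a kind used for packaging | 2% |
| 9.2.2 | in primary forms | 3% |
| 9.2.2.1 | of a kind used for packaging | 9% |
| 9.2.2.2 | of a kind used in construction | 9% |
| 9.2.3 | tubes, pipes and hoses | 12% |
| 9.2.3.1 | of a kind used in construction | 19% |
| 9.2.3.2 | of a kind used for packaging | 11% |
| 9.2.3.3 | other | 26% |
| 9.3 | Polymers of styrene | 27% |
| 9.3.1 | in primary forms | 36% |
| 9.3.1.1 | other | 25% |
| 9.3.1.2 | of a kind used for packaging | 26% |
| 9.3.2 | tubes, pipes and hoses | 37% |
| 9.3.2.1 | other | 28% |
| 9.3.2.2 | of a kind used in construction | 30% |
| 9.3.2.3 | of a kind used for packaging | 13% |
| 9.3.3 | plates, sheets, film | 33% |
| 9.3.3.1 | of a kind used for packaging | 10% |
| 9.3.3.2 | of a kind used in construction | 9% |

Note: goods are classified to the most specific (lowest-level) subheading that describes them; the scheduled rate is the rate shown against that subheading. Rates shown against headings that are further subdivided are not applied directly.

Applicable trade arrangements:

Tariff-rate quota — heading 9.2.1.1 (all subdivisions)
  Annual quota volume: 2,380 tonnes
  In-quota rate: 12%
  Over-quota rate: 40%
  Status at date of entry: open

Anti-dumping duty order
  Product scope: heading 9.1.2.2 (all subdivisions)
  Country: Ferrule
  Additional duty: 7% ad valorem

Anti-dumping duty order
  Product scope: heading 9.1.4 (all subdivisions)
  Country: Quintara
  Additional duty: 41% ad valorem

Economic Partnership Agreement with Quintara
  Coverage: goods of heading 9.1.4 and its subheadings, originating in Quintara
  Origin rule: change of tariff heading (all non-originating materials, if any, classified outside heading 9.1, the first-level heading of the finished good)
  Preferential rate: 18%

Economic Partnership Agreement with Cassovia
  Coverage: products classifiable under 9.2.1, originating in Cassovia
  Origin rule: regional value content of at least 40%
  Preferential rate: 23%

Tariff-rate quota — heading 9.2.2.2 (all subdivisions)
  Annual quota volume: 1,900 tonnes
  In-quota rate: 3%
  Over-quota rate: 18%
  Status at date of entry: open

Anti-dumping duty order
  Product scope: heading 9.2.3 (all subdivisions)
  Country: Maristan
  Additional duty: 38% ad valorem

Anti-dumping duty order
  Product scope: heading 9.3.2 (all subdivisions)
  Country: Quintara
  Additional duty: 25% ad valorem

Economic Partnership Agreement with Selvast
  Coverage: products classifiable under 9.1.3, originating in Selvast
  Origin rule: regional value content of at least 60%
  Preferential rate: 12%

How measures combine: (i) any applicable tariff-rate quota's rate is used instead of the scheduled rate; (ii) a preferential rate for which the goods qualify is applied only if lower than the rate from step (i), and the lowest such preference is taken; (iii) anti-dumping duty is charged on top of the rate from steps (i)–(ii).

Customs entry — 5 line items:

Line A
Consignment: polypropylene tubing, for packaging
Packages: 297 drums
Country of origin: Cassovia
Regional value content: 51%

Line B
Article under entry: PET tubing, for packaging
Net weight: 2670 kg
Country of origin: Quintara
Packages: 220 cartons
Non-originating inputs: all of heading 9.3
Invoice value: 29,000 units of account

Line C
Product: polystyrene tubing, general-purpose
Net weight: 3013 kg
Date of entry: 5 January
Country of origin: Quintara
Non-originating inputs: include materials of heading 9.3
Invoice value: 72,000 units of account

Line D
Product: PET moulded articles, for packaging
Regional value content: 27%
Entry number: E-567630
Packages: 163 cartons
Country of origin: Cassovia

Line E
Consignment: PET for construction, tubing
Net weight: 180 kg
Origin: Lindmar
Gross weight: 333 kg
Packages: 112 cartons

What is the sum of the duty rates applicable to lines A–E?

Line A: polypropylene → 9.1; tubing → 9.1.1; for packaging → 9.1.1.3. Scheduled 8%. Cassovia agreement on 9.2.1: 9.1.1.3 not covered. → 8%.
Line B: PET → 9.2; tubing → 9.2.3; for packaging → 9.2.3.2. Scheduled 11%. Quintara agreement on 9.1.4: 9.2.3.2 not covered. → 11%.
Line C: polystyrene → 9.3; tubing → 9.3.2; general-purpose → 9.3.2.1. Scheduled 28%. Quintara agreement on 9.1.4: 9.3.2.1 not covered; anti-dumping (Quintara, 9.3.2): +25%; total 28% + 25% = 53%. → 53%.
Line D: PET → 9.2; moulded articles → 9.2.1; for packaging → 9.2.1.3. Scheduled 2%. Cassovia agreement on 9.2.1: RVC < 40%. → 2%.
Line E: PET → 9.2; tubing → 9.2.3; for construction → 9.2.3.1. Scheduled 19%. No special measure applies. → 19%.
Sum: 8% + 11% + 53% + 2% + 19% = 93%.

93%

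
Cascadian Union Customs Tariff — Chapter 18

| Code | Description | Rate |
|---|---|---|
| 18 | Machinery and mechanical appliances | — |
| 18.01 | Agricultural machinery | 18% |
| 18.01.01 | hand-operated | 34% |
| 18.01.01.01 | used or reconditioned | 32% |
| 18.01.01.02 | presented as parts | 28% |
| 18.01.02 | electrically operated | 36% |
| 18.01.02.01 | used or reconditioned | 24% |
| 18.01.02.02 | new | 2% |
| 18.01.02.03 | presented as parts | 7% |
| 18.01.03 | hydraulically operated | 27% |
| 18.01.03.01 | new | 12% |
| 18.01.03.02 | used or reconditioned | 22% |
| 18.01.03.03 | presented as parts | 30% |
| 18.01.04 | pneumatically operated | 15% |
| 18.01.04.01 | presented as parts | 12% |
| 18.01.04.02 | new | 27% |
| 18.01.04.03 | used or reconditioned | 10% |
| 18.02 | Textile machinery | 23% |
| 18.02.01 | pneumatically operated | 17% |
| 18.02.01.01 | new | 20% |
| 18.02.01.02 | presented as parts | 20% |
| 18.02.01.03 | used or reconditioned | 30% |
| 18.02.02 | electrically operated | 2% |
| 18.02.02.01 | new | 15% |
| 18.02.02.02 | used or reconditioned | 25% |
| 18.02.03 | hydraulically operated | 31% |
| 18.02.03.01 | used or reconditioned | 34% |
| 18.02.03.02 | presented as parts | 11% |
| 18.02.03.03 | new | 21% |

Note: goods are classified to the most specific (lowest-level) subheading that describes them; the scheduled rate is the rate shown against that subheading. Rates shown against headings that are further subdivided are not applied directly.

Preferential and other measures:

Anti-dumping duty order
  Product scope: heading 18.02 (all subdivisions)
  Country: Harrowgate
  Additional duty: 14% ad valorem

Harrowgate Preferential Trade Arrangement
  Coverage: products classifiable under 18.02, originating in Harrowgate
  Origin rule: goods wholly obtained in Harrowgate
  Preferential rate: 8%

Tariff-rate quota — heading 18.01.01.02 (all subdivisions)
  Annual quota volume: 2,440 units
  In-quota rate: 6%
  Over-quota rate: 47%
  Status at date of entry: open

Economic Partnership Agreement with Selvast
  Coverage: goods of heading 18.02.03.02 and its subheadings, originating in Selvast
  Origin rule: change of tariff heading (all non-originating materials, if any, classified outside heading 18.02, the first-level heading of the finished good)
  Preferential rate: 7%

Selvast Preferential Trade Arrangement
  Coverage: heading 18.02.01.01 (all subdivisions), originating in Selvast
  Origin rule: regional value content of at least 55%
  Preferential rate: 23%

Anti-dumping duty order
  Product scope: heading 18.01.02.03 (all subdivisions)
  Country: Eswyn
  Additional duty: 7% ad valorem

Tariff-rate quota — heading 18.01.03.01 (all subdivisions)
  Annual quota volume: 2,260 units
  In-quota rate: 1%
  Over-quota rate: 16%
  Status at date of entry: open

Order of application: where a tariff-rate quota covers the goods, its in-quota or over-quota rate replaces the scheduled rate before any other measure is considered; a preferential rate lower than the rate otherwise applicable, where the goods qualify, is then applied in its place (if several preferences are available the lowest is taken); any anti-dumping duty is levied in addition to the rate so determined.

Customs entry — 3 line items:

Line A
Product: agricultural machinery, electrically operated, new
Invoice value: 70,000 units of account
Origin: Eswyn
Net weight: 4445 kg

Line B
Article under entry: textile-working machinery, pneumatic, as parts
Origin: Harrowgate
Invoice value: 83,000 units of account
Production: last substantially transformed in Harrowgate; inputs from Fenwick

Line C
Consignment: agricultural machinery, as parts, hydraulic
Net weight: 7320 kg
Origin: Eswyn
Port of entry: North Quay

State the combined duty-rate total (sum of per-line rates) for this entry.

Line A: agricultural → 18.01; electrically operated → 18.01.02; new → 18.01.02.02. Scheduled 2%. No special measure applies. → 2%.
Line B: textile-working → 18.02; pneumatic → 18.02.01; as parts → 18.02.01.02. Scheduled 20%. Harrowgate agreement on 18.02: not wholly obtained; anti-dumping (Harrowgate, 18.02): +14%; total 20% + 14% = 34%. → 34%.
Line C: agricultural → 18.01; hydraulic → 18.01.03; as parts → 18.01.03.03. Scheduled 30%. No special measure applies. → 30%.
Sum: 2% + 34% + 30% = 66%.

66%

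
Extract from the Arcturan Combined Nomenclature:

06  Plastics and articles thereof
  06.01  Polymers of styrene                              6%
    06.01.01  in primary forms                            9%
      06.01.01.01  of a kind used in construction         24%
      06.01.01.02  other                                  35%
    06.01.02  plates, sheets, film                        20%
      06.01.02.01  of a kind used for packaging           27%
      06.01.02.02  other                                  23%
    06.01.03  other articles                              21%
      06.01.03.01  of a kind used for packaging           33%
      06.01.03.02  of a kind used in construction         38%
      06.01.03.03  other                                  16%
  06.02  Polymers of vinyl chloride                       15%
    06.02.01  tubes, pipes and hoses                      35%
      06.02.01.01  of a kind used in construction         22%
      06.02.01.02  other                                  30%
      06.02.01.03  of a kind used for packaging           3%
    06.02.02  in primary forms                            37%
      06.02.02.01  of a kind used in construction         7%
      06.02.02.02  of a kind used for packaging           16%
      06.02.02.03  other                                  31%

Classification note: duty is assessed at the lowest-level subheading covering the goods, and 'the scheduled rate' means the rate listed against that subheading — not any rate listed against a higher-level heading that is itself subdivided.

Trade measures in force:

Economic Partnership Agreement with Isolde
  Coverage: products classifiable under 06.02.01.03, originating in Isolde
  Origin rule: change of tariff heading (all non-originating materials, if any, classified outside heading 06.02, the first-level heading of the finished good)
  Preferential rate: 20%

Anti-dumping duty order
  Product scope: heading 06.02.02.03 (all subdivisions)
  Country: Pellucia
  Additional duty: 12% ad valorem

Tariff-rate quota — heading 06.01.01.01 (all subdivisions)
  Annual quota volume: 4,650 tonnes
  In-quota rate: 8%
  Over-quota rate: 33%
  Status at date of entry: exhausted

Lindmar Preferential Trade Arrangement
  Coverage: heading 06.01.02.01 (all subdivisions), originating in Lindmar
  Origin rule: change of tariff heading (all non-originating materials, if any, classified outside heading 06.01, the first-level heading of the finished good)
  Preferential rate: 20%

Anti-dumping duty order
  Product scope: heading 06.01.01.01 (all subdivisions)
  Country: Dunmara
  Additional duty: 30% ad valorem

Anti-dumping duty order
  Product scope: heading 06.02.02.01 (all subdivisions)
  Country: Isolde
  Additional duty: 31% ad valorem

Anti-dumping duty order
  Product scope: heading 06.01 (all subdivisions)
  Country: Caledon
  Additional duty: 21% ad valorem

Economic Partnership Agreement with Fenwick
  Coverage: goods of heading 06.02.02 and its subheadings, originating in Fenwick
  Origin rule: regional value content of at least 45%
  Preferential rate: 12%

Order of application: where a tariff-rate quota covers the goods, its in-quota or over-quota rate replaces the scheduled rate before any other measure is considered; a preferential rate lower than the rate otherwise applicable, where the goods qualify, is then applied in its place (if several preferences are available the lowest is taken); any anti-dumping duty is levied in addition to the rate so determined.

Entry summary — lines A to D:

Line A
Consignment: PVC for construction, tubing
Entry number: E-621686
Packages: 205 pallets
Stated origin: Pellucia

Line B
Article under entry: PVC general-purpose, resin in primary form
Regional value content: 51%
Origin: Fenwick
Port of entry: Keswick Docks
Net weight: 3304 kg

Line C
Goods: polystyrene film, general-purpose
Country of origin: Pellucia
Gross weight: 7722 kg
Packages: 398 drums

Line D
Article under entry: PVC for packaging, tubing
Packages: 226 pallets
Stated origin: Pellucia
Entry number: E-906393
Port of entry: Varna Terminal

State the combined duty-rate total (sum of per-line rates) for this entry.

60%

Line A: PVC → 06.02; tubing → 06.02.01; for construction → 06.02.01.01. Scheduled 22%. No special measure applies. → 22%.
Line B: PVC → 06.02; resin in primary form → 06.02.02; general-purpose → 06.02.02.03. Scheduled 31%. Fenwick agreement on 06.02.02: RVC ≥ 45% → 12% available; preferential 12%. → 12%.
Line C: polystyrene → 06.01; film → 06.01.02; general-purpose → 06.01.02.02. Scheduled 23%. No special measure applies. → 23%.
Line D: PVC → 06.02; tubing → 06.02.01; for packaging → 06.02.01.03. Scheduled 3%. No special measure applies. → 3%.
Sum: 22% + 12% + 23% + 3% = 60%.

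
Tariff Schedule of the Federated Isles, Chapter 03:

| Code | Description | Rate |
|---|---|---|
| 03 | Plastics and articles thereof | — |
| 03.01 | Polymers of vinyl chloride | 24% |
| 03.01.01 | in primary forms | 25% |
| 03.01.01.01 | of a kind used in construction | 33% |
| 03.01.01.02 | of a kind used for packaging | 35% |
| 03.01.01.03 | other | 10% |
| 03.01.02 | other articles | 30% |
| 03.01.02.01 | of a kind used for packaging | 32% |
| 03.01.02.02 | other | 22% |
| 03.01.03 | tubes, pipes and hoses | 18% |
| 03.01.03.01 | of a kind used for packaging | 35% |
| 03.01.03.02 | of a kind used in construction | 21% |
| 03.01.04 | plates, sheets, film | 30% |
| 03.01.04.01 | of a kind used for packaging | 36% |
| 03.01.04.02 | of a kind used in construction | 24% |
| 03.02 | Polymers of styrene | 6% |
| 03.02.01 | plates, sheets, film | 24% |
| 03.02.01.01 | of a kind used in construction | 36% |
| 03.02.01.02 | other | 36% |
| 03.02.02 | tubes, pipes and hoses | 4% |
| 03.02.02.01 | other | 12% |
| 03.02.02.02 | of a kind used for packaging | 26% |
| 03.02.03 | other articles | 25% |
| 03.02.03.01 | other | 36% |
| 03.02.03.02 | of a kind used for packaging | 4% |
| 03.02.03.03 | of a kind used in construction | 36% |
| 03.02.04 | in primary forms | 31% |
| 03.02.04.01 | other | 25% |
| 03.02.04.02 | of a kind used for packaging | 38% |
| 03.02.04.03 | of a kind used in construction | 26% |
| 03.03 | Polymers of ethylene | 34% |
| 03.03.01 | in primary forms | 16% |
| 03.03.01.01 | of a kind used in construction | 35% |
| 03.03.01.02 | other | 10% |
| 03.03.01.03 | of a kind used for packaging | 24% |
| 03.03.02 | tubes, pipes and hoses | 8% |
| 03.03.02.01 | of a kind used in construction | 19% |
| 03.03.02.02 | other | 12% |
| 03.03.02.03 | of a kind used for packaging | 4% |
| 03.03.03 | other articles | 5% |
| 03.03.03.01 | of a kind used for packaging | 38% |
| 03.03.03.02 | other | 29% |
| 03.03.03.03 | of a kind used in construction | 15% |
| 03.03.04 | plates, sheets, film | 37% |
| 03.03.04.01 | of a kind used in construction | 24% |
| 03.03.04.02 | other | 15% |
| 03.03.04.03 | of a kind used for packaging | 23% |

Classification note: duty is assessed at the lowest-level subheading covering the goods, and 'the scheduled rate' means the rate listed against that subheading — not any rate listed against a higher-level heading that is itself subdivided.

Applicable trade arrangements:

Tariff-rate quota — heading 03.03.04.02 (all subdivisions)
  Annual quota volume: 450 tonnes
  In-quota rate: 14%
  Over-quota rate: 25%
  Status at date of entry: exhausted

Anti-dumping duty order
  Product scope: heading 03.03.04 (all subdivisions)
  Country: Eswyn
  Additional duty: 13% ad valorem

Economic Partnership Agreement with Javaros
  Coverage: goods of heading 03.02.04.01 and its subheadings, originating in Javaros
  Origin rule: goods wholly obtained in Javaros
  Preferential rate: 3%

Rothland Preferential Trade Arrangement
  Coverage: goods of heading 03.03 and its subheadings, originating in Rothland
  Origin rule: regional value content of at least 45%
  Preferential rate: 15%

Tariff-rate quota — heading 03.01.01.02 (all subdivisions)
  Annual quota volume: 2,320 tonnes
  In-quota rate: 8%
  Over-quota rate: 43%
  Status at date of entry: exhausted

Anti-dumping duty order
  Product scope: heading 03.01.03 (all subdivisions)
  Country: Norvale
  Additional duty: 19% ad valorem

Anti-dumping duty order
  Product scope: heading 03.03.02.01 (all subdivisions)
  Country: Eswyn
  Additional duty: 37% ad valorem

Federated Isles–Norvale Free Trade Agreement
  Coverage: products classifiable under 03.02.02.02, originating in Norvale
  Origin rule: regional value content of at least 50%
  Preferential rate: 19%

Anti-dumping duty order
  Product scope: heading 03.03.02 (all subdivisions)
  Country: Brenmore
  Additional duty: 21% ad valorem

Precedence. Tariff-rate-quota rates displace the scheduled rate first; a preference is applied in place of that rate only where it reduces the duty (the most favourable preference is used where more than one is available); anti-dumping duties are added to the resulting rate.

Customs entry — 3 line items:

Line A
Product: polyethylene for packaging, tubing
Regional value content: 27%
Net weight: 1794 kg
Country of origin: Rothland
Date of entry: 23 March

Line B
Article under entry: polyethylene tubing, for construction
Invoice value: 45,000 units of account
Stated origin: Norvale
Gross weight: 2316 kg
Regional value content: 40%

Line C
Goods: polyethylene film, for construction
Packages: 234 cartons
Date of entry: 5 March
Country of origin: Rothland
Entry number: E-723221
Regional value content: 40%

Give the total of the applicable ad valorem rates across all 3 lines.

47%

Line A: polyethylene → 03.03; tubing → 03.03.02; for packaging → 03.03.02.03. Scheduled 4%. Rothland agreement on 03.03: RVC < 45%. → 4%.
Line B: polyethylene → 03.03; tubing → 03.03.02; for construction → 03.03.02.01. Scheduled 19%. Norvale agreement on 03.02.02.02: 03.03.02.01 not covered. → 19%.
Line C: polyethylene → 03.03; film → 03.03.04; for construction → 03.03.04.01. Scheduled 24%. Rothland agreement on 03.03: RVC < 45%. → 24%.
Sum: 4% + 19% + 24% = 47%.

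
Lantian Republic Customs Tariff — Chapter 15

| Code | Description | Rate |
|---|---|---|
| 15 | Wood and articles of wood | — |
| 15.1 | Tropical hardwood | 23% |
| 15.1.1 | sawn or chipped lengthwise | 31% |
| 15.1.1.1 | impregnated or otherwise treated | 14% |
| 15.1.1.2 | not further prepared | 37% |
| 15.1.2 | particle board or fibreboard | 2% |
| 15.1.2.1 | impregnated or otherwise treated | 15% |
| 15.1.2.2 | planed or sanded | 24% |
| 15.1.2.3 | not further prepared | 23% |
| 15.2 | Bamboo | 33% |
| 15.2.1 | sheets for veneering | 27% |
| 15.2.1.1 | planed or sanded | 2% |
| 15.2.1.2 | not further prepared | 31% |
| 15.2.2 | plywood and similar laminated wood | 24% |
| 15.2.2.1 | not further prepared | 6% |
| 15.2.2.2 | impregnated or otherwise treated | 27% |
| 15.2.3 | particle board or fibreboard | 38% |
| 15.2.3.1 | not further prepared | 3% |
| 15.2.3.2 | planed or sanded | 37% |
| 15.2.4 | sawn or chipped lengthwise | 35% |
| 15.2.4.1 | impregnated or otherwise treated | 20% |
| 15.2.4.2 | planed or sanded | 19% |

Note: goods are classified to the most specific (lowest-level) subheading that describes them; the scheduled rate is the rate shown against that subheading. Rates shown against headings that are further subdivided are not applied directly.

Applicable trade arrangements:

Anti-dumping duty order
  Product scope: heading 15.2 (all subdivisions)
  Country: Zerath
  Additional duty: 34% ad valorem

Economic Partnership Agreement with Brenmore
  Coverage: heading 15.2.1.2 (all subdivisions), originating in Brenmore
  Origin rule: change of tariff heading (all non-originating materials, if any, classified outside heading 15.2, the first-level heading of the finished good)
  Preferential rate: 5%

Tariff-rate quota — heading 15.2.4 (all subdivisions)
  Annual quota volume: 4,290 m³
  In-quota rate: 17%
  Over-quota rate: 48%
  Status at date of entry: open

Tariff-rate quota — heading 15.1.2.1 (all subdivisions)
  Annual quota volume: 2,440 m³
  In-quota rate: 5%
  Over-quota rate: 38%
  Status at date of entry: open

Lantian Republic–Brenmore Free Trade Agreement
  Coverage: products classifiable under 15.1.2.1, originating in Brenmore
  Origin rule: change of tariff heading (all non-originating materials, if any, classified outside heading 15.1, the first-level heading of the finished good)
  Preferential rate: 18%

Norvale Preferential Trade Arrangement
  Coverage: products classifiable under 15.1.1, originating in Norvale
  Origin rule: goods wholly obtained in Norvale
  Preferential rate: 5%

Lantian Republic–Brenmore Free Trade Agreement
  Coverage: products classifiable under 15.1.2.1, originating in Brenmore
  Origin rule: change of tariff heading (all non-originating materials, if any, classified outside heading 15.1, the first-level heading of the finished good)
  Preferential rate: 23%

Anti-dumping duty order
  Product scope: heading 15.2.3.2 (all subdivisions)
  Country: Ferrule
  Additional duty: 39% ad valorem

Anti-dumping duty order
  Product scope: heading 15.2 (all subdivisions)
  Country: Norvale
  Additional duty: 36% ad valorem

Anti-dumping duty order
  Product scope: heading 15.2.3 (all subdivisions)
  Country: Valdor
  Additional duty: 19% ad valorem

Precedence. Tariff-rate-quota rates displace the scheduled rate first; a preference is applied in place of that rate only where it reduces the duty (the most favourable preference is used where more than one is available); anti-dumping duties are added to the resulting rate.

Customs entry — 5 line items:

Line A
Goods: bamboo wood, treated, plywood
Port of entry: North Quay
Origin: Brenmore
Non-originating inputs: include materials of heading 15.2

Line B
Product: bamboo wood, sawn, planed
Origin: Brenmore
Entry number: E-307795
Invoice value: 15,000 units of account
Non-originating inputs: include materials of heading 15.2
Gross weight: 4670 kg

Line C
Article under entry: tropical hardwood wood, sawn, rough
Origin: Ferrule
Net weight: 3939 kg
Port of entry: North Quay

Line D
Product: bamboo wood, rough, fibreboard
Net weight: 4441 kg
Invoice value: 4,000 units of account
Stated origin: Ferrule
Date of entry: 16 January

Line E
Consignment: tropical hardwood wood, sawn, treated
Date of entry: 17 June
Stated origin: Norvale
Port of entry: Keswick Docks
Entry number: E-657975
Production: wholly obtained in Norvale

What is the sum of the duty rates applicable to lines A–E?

89%

Line A: bamboo → 15.2; plywood → 15.2.2; treated → 15.2.2.2. Scheduled 27%. Brenmore agreement on 15.2.1.2: 15.2.2.2 not covered; Brenmore agreement on 15.1.2.1: 15.2.2.2 not covered; Brenmore agreement on 15.1.2.1: 15.2.2.2 not covered. → 27%.
Line B: bamboo → 15.2; sawn → 15.2.4; planed → 15.2.4.2. Scheduled 19%. quota on 15.2.4 open → in-quota 17%; Brenmore agreement on 15.2.1.2: 15.2.4.2 not covered; Brenmore agreement on 15.1.2.1: 15.2.4.2 not covered; Brenmore agreement on 15.1.2.1: 15.2.4.2 not covered. → 17%.
Line C: tropical hardwood → 15.1; sawn → 15.1.1; rough → 15.1.1.2. Scheduled 37%. No special measure applies. → 37%.
Line D: bamboo → 15.2; fibreboard → 15.2.3; rough → 15.2.3.1. Scheduled 3%. No special measure applies. → 3%.
Line E: tropical hardwood → 15.1; sawn → 15.1.1; treated → 15.1.1.1. Scheduled 14%. Norvale agreement on 15.1.1: wholly obtained → 5% available; preferential 5%. → 5%.
Sum: 27% + 17% + 37% + 3% + 5% = 89%.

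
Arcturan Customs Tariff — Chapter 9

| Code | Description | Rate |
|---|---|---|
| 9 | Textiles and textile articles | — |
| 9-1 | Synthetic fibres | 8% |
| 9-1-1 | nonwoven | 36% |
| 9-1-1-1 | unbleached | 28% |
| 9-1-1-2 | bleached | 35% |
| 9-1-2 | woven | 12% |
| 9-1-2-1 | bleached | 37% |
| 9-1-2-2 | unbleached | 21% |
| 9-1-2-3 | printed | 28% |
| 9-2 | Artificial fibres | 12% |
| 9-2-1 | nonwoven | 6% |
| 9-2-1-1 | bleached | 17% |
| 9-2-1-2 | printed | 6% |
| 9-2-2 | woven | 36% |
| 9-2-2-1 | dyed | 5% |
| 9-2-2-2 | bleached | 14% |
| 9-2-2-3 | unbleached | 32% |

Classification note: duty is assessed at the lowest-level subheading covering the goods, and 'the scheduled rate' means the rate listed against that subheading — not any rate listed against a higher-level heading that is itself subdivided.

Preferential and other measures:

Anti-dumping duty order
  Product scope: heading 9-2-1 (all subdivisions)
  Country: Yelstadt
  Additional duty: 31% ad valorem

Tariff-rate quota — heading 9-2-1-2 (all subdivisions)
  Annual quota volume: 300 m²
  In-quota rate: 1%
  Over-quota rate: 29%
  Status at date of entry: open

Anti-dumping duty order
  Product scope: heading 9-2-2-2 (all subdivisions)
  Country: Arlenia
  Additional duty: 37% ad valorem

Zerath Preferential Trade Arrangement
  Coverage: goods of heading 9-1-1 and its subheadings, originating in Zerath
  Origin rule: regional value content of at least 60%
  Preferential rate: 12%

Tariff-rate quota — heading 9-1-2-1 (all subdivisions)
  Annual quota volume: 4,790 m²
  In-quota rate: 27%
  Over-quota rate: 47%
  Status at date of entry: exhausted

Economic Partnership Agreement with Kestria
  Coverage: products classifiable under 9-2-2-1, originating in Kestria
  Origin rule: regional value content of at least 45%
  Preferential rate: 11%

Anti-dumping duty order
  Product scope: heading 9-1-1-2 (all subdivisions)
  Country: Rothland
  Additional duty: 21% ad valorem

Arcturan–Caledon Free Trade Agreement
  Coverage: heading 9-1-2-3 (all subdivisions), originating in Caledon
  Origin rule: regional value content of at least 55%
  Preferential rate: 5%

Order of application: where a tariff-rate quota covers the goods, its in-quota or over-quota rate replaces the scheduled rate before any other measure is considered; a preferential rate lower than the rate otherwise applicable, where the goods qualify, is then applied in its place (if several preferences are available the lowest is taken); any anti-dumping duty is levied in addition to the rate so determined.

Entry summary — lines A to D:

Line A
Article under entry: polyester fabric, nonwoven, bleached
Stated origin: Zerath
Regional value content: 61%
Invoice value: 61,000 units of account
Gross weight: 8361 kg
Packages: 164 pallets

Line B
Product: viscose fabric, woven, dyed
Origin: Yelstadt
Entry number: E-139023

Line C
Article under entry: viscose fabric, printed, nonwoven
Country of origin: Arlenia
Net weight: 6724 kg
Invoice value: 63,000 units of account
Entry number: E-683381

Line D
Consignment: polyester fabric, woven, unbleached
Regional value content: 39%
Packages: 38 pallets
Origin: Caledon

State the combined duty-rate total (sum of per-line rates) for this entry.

Line A: polyester → 9-1; nonwoven → 9-1-1; bleached → 9-1-1-2. Scheduled 35%. Zerath agreement on 9-1-1: RVC ≥ 60% → 12% available; preferential 12%. → 12%.
Line B: viscose → 9-2; woven → 9-2-2; dyed → 9-2-2-1. Scheduled 5%. No special measure applies. → 5%.
Line C: viscose → 9-2; nonwoven → 9-2-1; printed → 9-2-1-2. Scheduled 6%. quota on 9-2-1-2 open → in-quota 1%. → 1%.
Line D: polyester → 9-1; woven → 9-1-2; unbleached → 9-1-2-2. Scheduled 21%. Caledon agreement on 9-1-2-3: 9-1-2-2 not covered. → 21%.
Sum: 12% + 5% + 1% + 21% = 39%.

39%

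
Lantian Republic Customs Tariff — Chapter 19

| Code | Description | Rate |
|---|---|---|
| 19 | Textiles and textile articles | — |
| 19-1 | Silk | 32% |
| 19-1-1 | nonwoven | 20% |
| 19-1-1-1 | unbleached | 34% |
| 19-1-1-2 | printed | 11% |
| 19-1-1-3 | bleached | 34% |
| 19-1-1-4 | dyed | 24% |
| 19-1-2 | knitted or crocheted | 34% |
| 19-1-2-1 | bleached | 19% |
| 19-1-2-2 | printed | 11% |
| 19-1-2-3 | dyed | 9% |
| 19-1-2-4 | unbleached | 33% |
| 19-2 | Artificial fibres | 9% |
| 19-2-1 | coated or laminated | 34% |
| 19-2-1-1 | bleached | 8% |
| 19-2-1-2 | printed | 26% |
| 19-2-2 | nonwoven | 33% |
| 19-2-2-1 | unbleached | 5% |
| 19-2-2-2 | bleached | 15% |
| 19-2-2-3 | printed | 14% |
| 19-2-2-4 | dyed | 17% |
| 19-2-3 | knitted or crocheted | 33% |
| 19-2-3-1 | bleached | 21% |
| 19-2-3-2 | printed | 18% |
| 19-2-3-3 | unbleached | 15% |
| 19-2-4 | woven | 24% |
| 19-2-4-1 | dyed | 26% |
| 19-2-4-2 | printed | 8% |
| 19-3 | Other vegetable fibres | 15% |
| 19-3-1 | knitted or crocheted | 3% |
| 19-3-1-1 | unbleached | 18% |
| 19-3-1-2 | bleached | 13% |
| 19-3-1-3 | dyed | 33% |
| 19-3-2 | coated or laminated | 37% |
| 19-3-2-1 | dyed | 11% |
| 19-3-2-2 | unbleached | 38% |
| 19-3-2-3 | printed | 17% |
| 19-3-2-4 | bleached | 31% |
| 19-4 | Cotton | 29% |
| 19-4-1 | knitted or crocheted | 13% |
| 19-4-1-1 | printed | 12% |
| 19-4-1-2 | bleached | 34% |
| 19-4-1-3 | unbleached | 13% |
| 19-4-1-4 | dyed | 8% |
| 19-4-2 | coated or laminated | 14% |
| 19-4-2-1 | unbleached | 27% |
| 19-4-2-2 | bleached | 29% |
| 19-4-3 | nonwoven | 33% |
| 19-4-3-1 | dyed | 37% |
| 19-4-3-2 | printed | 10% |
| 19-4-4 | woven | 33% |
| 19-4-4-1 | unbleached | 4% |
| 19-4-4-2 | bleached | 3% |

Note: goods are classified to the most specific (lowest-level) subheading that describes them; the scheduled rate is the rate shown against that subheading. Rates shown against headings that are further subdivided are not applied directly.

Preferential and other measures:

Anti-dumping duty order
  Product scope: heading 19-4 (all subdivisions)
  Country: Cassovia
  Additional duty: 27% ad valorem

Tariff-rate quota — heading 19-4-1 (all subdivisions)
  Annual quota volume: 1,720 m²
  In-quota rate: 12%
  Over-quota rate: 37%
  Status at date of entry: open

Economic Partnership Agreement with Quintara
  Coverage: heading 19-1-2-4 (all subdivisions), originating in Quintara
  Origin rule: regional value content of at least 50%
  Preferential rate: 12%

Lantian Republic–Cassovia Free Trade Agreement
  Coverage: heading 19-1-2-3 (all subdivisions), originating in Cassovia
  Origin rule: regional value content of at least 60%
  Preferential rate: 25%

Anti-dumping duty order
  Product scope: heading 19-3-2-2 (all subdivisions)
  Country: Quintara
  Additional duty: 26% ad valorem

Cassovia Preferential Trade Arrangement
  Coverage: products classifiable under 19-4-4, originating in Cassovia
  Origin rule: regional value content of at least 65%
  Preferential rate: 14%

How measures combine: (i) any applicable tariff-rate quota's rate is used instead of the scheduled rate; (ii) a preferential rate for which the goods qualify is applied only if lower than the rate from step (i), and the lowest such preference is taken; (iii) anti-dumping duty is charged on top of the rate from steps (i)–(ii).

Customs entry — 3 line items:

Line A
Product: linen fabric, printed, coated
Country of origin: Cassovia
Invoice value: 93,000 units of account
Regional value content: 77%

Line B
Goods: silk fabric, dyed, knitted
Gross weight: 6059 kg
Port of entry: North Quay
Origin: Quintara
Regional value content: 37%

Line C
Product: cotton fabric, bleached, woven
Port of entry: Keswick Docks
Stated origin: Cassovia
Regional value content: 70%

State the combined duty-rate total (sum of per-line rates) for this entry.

56%

Line A: linen → 19-3; coated → 19-3-2; printed → 19-3-2-3. Scheduled 17%. Cassovia agreement on 19-1-2-3: 19-3-2-3 not covered; Cassovia agreement on 19-4-4: 19-3-2-3 not covered. → 17%.
Line B: silk → 19-1; knitted → 19-1-2; dyed → 19-1-2-3. Scheduled 9%. Quintara agreement on 19-1-2-4: 19-1-2-3 not covered. → 9%.
Line C: cotton → 19-4; woven → 19-4-4; bleached → 19-4-4-2. Scheduled 3%. Cassovia agreement on 19-1-2-3: 19-4-4-2 not covered; Cassovia agreement on 19-4-4: RVC ≥ 65% → 14% available; preference 14% not lower than 3% → no reduction; anti-dumping (Cassovia, 19-4): +27%; total 3% + 27% = 30%. → 30%.
Sum: 17% + 9% + 30% = 56%.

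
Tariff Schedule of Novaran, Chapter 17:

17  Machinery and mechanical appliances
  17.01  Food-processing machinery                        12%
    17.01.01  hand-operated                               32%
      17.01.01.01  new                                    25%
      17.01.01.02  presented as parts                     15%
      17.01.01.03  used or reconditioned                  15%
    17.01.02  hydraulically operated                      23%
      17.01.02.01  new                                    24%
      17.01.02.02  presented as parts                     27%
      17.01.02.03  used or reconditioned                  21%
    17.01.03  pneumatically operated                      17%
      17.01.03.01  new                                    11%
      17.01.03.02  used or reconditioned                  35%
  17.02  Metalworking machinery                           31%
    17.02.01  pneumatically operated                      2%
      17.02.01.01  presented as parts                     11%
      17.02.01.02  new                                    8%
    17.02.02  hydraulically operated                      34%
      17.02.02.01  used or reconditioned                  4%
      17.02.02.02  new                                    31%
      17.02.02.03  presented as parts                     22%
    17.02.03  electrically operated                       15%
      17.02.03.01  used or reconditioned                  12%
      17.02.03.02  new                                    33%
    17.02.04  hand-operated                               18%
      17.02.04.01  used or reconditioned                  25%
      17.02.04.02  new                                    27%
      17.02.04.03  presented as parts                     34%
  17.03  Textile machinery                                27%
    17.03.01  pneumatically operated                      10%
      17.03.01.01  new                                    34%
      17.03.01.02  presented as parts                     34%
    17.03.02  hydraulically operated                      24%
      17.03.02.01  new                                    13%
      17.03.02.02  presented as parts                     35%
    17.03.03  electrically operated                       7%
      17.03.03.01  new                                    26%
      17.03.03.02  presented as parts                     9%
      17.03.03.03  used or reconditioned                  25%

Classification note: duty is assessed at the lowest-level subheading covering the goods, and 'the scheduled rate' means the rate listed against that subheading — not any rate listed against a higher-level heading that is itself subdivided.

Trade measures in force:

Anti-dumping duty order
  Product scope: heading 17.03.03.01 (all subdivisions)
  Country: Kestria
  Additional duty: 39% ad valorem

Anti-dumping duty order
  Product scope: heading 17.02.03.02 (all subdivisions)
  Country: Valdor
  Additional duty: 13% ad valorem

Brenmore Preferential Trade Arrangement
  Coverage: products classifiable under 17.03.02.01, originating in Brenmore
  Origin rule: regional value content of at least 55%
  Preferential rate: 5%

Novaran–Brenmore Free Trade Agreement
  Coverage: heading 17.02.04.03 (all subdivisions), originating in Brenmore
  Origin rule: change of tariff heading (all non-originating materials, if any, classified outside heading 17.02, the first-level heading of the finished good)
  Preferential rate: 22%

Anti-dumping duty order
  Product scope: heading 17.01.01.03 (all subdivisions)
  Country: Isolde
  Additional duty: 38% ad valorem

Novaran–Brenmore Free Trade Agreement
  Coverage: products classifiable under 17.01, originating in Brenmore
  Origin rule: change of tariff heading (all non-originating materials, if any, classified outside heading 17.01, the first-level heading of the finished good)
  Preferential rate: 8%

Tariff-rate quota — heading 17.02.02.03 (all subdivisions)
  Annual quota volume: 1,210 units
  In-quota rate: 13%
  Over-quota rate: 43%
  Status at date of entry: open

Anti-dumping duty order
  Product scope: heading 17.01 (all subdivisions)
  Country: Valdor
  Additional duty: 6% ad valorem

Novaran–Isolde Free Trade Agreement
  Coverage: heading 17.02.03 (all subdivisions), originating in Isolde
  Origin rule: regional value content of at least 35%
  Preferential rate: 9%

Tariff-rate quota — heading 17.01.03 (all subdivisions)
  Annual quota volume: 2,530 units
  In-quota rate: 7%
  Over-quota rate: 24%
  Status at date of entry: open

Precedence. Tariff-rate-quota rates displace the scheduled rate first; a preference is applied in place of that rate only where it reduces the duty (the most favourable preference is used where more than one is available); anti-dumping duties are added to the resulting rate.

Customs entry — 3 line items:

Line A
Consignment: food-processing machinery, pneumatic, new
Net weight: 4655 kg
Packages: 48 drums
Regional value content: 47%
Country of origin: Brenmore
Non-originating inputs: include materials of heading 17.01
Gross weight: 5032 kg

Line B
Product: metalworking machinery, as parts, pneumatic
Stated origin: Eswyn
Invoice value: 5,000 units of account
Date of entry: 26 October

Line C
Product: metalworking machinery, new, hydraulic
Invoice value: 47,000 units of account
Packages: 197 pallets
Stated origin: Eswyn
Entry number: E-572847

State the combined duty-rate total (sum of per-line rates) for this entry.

49%

Line A: food-processing → 17.01; pneumatic → 17.01.03; new → 17.01.03.01. Scheduled 11%. quota on 17.01.03 open → in-quota 7%; Brenmore agreement on 17.03.02.01: 17.01.03.01 not covered; Brenmore agreement on 17.02.04.03: 17.01.03.01 not covered; Brenmore agreement on 17.01: CTH not met. → 7%.
Line B: metalworking → 17.02; pneumatic → 17.02.01; as parts → 17.02.01.01. Scheduled 11%. No special measure applies. → 11%.
Line C: metalworking → 17.02; hydraulic → 17.02.02; new → 17.02.02.02. Scheduled 31%. No special measure applies. → 31%.
Sum: 7% + 11% + 31% = 49%.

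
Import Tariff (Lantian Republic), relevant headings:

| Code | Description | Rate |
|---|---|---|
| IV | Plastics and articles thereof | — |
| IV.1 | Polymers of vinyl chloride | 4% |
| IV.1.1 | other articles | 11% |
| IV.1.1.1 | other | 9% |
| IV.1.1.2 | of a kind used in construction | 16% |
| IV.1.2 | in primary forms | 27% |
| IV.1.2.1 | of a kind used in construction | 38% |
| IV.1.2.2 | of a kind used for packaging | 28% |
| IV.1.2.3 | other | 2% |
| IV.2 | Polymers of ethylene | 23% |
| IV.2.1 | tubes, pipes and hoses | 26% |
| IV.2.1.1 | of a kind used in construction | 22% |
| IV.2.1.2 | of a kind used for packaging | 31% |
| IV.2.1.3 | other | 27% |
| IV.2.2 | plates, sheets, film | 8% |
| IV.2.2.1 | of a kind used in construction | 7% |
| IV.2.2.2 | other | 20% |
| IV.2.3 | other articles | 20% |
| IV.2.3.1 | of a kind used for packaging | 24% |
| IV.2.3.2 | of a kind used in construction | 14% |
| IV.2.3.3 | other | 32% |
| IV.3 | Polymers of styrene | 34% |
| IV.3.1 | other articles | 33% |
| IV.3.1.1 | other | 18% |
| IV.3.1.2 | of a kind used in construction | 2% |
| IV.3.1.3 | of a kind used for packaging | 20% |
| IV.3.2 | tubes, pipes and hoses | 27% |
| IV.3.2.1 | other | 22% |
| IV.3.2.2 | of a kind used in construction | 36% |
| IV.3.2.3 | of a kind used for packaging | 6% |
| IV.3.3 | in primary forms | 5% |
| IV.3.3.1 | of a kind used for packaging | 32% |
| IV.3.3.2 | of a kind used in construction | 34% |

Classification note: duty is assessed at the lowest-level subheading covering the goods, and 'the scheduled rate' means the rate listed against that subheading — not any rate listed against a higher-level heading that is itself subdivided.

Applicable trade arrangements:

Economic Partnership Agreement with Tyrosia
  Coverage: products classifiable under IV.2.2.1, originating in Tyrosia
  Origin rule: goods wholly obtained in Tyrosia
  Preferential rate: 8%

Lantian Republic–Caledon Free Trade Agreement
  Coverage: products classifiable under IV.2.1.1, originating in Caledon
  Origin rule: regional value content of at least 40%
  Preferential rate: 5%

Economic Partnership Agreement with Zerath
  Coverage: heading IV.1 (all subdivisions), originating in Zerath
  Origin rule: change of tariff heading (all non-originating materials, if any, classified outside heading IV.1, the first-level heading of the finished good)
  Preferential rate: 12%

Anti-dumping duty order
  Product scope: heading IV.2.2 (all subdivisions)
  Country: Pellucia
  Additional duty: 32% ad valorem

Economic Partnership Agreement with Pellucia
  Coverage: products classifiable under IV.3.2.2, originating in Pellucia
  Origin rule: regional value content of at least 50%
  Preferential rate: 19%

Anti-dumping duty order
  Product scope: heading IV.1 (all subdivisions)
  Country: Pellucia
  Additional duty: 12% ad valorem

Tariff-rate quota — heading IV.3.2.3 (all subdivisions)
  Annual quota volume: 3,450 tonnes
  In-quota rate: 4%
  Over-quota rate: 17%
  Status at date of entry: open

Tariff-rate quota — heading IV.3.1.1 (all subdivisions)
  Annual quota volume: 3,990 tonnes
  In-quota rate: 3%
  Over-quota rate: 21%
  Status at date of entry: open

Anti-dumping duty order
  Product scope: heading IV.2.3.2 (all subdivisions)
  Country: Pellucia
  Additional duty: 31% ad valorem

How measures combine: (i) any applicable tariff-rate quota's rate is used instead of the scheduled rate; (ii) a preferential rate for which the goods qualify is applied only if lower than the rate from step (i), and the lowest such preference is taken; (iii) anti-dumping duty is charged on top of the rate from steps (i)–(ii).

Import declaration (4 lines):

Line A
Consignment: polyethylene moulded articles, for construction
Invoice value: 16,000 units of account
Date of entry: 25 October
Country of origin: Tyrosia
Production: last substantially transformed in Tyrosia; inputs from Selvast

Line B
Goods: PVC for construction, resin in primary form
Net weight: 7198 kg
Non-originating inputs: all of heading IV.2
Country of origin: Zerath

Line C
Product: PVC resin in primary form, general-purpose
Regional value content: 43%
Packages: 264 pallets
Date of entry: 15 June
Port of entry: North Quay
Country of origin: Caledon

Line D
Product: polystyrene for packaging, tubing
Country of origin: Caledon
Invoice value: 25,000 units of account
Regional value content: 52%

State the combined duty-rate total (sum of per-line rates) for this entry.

Line A: polyethylene → IV.2; moulded articles → IV.2.3; for construction → IV.2.3.2. Scheduled 14%. Tyrosia agreement on IV.2.2.1: IV.2.3.2 not covered. → 14%.
Line B: PVC → IV.1; resin in primary form → IV.1.2; for construction → IV.1.2.1. Scheduled 38%. Zerath agreement on IV.1: CTH met → 12% available; preferential 12%. → 12%.
Line C: PVC → IV.1; resin in primary form → IV.1.2; general-purpose → IV.1.2.3. Scheduled 2%. Caledon agreement on IV.2.1.1: IV.1.2.3 not covered. → 2%.
Line D: polystyrene → IV.3; tubing → IV.3.2; for packaging → IV.3.2.3. Scheduled 6%. quota on IV.3.2.3 open → in-quota 4%; Caledon agreement on IV.2.1.1: IV.3.2.3 not covered. → 4%.
Sum: 14% + 12% + 2% + 4% = 32%.

32%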